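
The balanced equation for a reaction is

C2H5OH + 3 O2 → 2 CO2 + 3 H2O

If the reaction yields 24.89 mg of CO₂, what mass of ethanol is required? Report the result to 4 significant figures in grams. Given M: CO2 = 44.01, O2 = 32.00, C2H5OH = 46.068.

Convert: 24.89 mg = 0.024890 g.
n(CO2) = 0.024890 g / 44.01 g/mol = 0.00056555 mol.
From the equation the CO2:C2H5OH mole ratio is 2:1, so n(C2H5OH) = 0.00056555 × 1/2 = 0.00028278 mol.
Mass of C2H5OH = 0.00028278 mol × 46.068 g/mol = 0.013027 g.

0.01303 g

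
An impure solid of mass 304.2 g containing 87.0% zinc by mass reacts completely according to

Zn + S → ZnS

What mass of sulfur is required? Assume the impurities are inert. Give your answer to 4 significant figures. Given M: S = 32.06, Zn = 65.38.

129.8 g

Mass of pure Zn = 304.2 g × 0.870 = 264.65 g.
n(Zn) = 264.65 g / 65.38 g/mol = 4.0479 mol.
From the equation the Zn:S mole ratio is 1:1, so n(S) = 4.0479 × 1/1 = 4.0479 mol.
Mass of S = 4.0479 mol × 32.06 g/mol = 129.78 g.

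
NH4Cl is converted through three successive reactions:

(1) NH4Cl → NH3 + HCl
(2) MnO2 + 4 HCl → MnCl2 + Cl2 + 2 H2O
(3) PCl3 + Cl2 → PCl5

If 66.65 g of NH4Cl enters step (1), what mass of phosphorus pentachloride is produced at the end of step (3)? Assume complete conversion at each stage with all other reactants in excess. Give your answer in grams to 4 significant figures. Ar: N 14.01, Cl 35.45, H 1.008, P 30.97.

64.86 g

M(NH4Cl) = 14.01 + 4(1.008) + 35.45 = 53.492 g/mol.
M(PCl5) = 30.97 + 5(35.45) = 208.22 g/mol.
n(NH4Cl) = 66.65 / 53.492 = 1.2460 mol.
Reaction (1): NH4Cl→HCl ratio 1:1 ⇒ n(HCl) = 1.2460 mol.
Reaction (2): HCl→Cl2 ratio 4:1 ⇒ n(Cl2) = 0.31150 mol.
Reaction (3): Cl2→PCl5 ratio 1:1 ⇒ n(PCl5) = 0.31150 mol.
Mass of PCl5 = 0.31150 × 208.22 = 64.860 g.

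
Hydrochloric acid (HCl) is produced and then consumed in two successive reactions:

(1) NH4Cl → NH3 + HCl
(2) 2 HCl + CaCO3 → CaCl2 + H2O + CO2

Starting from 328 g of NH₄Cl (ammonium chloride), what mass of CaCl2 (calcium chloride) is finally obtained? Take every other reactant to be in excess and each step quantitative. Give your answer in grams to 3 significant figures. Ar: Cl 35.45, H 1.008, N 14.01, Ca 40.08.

M(NH4Cl) = 14.01 + 4(1.008) + 35.45 = 53.492 g/mol.
M(CaCl2) = 40.08 + 2(35.45) = 110.98 g/mol.
n(NH4Cl) = 328.0 / 53.492 = 6.132 mol.
Step 1 gives a 1:1 ratio of NH4Cl to HCl, so n(HCl) = 6.132 mol.
In step 2 the HCl:CaCl2 ratio is 2:1, so n(CaCl2) = 3.066 mol.
Mass of CaCl2 = 3.066 × 110.98 = 340.3 g.

340 g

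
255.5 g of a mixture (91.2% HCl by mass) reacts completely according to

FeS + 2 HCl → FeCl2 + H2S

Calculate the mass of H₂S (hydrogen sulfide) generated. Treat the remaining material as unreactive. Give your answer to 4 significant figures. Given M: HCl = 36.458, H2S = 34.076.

108.9 g

Mass of pure HCl = 255.5 g × 0.912 = 233.02 g.
n(HCl) = 233.02 g / 36.458 g/mol = 6.3914 mol.
From the equation the HCl:H2S mole ratio is 2:1, so n(H2S) = 6.3914 × 1/2 = 3.1957 mol.
Mass of H2S = 3.1957 mol × 34.076 g/mol = 108.90 g.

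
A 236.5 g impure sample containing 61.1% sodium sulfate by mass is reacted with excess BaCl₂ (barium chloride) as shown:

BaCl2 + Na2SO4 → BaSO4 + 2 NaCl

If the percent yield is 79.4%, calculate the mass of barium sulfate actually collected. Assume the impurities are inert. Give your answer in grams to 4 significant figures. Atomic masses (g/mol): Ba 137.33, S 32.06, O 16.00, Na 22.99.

188.5 g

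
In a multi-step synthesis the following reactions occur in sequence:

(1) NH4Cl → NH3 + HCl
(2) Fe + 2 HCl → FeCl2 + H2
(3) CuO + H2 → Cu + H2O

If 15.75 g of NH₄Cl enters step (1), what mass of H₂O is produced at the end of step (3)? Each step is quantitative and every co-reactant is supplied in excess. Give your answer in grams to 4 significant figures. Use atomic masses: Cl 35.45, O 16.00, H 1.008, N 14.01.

2.652 g

M(NH4Cl) = 14.01 + 4(1.008) + 35.45 = 53.492 g/mol.
M(H2O) = 2(1.008) + 16.00 = 18.016 g/mol.
n(NH4Cl) = 15.75 / 53.492 = 0.29444 mol.
Reaction (1): NH4Cl→HCl ratio 1:1 ⇒ n(HCl) = 0.29444 mol.
Reaction (2): HCl→H2 ratio 2:1 ⇒ n(H2) = 0.14722 mol.
Reaction (3): H2→H2O ratio 1:1 ⇒ n(H2O) = 0.14722 mol.
Mass of H2O = 0.14722 × 18.016 = 2.6523 g.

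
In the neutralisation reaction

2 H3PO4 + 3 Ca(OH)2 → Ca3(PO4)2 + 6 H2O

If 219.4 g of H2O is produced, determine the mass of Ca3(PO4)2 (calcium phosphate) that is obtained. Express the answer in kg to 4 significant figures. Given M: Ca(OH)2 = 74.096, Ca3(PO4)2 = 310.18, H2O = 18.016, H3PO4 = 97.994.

n(H2O) = 219.40 g / 18.016 g/mol = 12.178 mol.
From the equation the H2O:Ca3(PO4)2 mole ratio is 6:1, so n(Ca3(PO4)2) = 12.178 × 1/6 = 2.0297 mol.
Mass of Ca3(PO4)2 = 2.0297 mol × 310.18 g/mol = 629.57 g.
Converting to kg: 629.57 g = 0.6296 kg.

0.6296 kg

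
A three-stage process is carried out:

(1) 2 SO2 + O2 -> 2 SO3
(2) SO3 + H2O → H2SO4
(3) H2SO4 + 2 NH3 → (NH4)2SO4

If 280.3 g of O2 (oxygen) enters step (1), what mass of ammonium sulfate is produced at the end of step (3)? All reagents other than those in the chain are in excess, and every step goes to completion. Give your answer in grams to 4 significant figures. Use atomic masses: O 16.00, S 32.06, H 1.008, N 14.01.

M(O2) = 2(16.00) = 32.00 g/mol.
M((NH4)2SO4) = 2(14.01) + 8(1.008) + 32.06 + 4(16.00) = 132.144 g/mol.
n(O2) = 280.3 / 32.00 = 8.7594 mol.
Reaction (1): O2→SO3 ratio 1:2 ⇒ n(SO3) = 17.519 mol.
Reaction (2): SO3→H2SO4 ratio 1:1 ⇒ n(H2SO4) = 17.519 mol.
Reaction (3): H2SO4→(NH4)2SO4 ratio 1:1 ⇒ n((NH4)2SO4) = 17.519 mol.
Mass of (NH4)2SO4 = 17.519 × 132.144 = 2315.0 g.

2315 g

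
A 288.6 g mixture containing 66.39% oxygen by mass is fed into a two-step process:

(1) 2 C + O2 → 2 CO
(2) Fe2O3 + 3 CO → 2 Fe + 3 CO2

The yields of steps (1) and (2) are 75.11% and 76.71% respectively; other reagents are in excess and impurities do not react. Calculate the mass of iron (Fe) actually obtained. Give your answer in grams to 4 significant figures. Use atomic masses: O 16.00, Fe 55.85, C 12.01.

Pure O2 = 288.6 × 0.6639 = 191.60 g.
M(O2) = 2(16.00) = 32.00 g/mol.
M(Fe) = 55.85 g/mol.
n(O2) = 191.60 / 32.00 = 5.9875 mol.
Step 1 (O2:CO = 1:2): theoretical n(CO) = 11.975 mol; at 75.11% yield, n(CO) = 8.9945 mol.
Step 2 (CO:Fe = 3:2): theoretical n(Fe) = 5.9963 mol, so theoretical mass = 5.9963 × 55.85 = 334.90 g.
At 76.71% yield, actual mass of Fe = 334.90 × 0.7671 = 256.90 g.

256.9 g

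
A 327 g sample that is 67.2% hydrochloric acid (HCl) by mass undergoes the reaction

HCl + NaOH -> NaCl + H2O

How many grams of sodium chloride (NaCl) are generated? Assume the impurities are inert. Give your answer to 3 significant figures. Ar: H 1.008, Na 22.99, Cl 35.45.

Mass of pure HCl = 327 g × 0.672 = 219.7 g.
M(HCl) = 1.008 + 35.45 = 36.458 g/mol.
M(NaCl) = 22.99 + 35.45 = 58.44 g/mol.
n(HCl) = 219.7 g / 36.458 g/mol = 6.027 mol.
From the equation the HCl:NaCl mole ratio is 1:1, so n(NaCl) = 6.027 × 1/1 = 6.027 mol.
Mass of NaCl = 6.027 mol × 58.44 g/mol = 352.2 g.

352 g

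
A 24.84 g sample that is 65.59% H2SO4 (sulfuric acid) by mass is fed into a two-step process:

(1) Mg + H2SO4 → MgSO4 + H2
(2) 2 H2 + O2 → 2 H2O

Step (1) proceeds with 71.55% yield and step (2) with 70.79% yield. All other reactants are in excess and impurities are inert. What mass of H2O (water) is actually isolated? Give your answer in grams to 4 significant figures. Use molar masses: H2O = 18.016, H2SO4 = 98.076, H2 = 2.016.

1.516 g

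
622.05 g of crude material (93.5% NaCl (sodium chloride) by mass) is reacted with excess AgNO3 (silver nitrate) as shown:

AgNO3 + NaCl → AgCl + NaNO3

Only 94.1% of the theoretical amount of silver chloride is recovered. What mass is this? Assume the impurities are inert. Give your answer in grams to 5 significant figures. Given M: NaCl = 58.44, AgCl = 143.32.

1342.2 g

Pure NaCl available = 622.05 g × 0.935 = 581.617 g.
n(NaCl) = 581.617 g / 58.44 g/mol = 9.95237 mol.
From the equation the NaCl:AgCl mole ratio is 1:1, so n(AgCl) = 9.95237 × 1/1 = 9.95237 mol.
Mass of AgCl = 9.95237 mol × 143.32 g/mol = 1426.37 g.
Actual mass collected = 1426.37 g × 0.941 = 1342.22 g.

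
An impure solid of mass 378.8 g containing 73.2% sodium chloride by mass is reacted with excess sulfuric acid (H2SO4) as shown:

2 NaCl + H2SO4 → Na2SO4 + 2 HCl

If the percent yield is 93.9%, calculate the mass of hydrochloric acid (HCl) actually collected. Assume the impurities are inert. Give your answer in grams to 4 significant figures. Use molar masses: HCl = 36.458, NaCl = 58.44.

Pure NaCl available = 378.8 g × 0.732 = 277.28 g.
n(NaCl) = 277.28 g / 58.44 g/mol = 4.7447 mol.
From the equation the NaCl:HCl mole ratio is 2:2, so n(HCl) = 4.7447 × 2/2 = 4.7447 mol.
Mass of HCl = 4.7447 mol × 36.458 g/mol = 172.98 g.
Actual mass collected = 172.98 g × 0.939 = 162.43 g.

162.4 g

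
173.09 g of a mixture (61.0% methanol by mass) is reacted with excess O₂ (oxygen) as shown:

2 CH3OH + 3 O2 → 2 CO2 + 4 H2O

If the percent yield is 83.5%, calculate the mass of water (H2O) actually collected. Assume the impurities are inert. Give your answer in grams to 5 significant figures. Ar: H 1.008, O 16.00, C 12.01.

Pure CH3OH available = 173.09 g × 0.610 = 105.585 g.
M(CH3OH) = 12.01 + 4(1.008) + 16.00 = 32.042 g/mol.
M(H2O) = 2(1.008) + 16.00 = 18.016 g/mol.
n(CH3OH) = 105.585 g / 32.042 g/mol = 3.29520 mol.
From the equation the CH3OH:H2O mole ratio is 2:4, so n(H2O) = 3.29520 × 4/2 = 6.59041 mol.
Mass of H2O = 6.59041 mol × 18.016 g/mol = 118.733 g.
Actual mass collected = 118.733 g × 0.835 = 99.1419 g.

99.142 g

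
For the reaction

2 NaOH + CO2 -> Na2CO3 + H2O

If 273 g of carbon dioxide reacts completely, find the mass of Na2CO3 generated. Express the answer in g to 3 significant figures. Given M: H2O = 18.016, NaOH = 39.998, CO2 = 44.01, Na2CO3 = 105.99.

657 g

n(CO2) = 273.0 g / 44.01 g/mol = 6.203 mol.
From the equation the CO2:Na2CO3 mole ratio is 1:1, so n(Na2CO3) = 6.203 × 1/1 = 6.203 mol.
Mass of Na2CO3 = 6.203 mol × 105.99 g/mol = 657.5 g.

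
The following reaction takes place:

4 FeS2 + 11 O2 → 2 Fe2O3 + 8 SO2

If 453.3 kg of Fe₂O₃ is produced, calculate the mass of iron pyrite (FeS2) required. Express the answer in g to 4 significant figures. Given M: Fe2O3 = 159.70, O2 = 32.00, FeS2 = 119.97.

Convert: 453.3 kg = 453300 g.
n(Fe2O3) = 453300 g / 159.70 g/mol = 2838.4 mol.
From the equation the Fe2O3:FeS2 mole ratio is 2:4, so n(FeS2) = 2838.4 × 4/2 = 5676.9 mol.
Mass of FeS2 = 5676.9 mol × 119.97 g/mol = 681060 g.

681100 g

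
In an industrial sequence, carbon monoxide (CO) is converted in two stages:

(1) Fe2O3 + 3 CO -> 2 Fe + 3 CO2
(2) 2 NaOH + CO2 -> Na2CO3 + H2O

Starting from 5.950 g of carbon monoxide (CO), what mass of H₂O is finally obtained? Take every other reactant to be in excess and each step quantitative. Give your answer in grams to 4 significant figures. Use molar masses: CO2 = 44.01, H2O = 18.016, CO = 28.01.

3.827 g

n(CO) = 5.9500 / 28.01 = 0.21242 mol.
Step 1 gives a 3:3 ratio of CO to CO2, so n(CO2) = 0.21242 mol.
In step 2 the CO2:H2O ratio is 1:1, so n(H2O) = 0.21242 mol.
Mass of H2O = 0.21242 × 18.016 = 3.8270 g.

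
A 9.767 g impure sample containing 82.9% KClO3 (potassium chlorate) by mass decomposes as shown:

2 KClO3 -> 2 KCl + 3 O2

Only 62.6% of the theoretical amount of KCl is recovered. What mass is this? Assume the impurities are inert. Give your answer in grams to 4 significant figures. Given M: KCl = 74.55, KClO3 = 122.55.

Pure KClO3 available = 9.767 g × 0.829 = 8.0968 g.
n(KClO3) = 8.0968 g / 122.55 g/mol = 0.066070 mol.
From the equation the KClO3:KCl mole ratio is 2:2, so n(KCl) = 0.066070 × 2/2 = 0.066070 mol.
Mass of KCl = 0.066070 mol × 74.55 g/mol = 4.9255 g.
Actual mass collected = 4.9255 g × 0.626 = 3.0834 g.

3.083 g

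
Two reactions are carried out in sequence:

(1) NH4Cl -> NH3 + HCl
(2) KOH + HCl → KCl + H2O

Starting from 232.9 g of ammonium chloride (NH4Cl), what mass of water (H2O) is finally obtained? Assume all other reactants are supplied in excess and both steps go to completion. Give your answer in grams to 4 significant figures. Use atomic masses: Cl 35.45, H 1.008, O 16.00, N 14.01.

78.44 g

M(NH4Cl) = 14.01 + 4(1.008) + 35.45 = 53.492 g/mol.
M(H2O) = 2(1.008) + 16.00 = 18.016 g/mol.
n(NH4Cl) = 232.90 / 53.492 = 4.3539 mol.
Step 1 gives a 1:1 ratio of NH4Cl to HCl, so n(HCl) = 4.3539 mol.
In step 2 the HCl:H2O ratio is 1:1, so n(H2O) = 4.3539 mol.
Mass of H2O = 4.3539 × 18.016 = 78.440 g.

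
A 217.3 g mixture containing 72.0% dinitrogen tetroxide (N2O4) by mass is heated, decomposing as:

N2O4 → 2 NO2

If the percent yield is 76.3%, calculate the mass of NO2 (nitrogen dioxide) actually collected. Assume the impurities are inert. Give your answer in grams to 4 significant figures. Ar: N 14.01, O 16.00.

Pure N2O4 available = 217.3 g × 0.720 = 156.46 g.
M(N2O4) = 2(14.01) + 4(16.00) = 92.02 g/mol.
M(NO2) = 14.01 + 2(16.00) = 46.01 g/mol.
n(N2O4) = 156.46 g / 92.02 g/mol = 1.7002 mol.
From the equation the N2O4:NO2 mole ratio is 1:2, so n(NO2) = 1.7002 × 2/1 = 3.4005 mol.
Mass of NO2 = 3.4005 mol × 46.01 g/mol = 156.46 g.
Actual mass collected = 156.46 g × 0.763 = 119.38 g.

119.4 g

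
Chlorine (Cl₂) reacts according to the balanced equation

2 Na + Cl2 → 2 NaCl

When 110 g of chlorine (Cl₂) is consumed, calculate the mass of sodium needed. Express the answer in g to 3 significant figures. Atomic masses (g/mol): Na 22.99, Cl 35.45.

71.3 g

M(Cl2) = 2(35.45) = 70.90 g/mol.
M(Na) = 22.99 g/mol.
n(Cl2) = 110.0 g / 70.90 g/mol = 1.551 mol.
From the equation the Cl2:Na mole ratio is 1:2, so n(Na) = 1.551 × 2/1 = 3.103 mol.
Mass of Na = 3.103 mol × 22.99 g/mol = 71.34 g.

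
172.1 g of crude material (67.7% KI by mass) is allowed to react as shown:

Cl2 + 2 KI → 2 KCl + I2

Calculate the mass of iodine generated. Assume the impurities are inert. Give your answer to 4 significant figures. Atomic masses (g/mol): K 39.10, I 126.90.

Mass of pure KI = 172.1 g × 0.677 = 116.51 g.
M(KI) = 39.10 + 126.90 = 166.00 g/mol.
M(I2) = 2(126.90) = 253.80 g/mol.
n(KI) = 116.51 g / 166.00 g/mol = 0.70188 mol.
From the equation the KI:I2 mole ratio is 2:1, so n(I2) = 0.70188 × 1/2 = 0.35094 mol.
Mass of I2 = 0.35094 mol × 253.80 g/mol = 89.068 g.

89.07 g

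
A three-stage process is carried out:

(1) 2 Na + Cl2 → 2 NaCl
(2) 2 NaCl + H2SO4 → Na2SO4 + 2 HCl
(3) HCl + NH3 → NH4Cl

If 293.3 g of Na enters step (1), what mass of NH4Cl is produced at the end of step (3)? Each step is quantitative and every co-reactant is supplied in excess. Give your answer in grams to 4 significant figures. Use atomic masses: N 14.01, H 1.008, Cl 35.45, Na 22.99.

682.4 g

M(Na) = 22.99 g/mol.
M(NH4Cl) = 14.01 + 4(1.008) + 35.45 = 53.492 g/mol.
n(Na) = 293.3 / 22.99 = 12.758 mol.
Reaction (1): Na→NaCl ratio 2:2 ⇒ n(NaCl) = 12.758 mol.
Reaction (2): NaCl→HCl ratio 2:2 ⇒ n(HCl) = 12.758 mol.
Reaction (3): HCl→NH4Cl ratio 1:1 ⇒ n(NH4Cl) = 12.758 mol.
Mass of NH4Cl = 12.758 × 53.492 = 682.44 g.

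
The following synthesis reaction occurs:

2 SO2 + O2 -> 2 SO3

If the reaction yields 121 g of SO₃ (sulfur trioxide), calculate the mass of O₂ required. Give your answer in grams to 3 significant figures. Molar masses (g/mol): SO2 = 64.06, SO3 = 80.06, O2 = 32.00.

24.2 g

n(SO3) = 121.0 g / 80.06 g/mol = 1.511 mol.
From the equation the SO3:O2 mole ratio is 2:1, so n(O2) = 1.511 × 1/2 = 0.7557 mol.
Mass of O2 = 0.7557 mol × 32.00 g/mol = 24.18 g.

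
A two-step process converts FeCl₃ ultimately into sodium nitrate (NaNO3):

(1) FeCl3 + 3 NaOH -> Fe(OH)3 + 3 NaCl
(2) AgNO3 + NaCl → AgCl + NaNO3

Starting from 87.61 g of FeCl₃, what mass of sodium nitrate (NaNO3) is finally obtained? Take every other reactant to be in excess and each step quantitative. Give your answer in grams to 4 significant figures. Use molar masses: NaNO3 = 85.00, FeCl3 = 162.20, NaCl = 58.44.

137.7 g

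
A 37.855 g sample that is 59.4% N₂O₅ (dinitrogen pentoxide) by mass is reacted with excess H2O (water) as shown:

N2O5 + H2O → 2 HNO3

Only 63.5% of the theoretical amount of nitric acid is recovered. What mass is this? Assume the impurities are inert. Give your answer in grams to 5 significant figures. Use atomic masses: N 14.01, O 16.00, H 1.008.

Pure N2O5 available = 37.855 g × 0.594 = 22.4859 g.
M(N2O5) = 2(14.01) + 5(16.00) = 108.02 g/mol.
M(HNO3) = 1.008 + 14.01 + 3(16.00) = 63.018 g/mol.
n(N2O5) = 22.4859 g / 108.02 g/mol = 0.208164 mol.
From the equation the N2O5:HNO3 mole ratio is 1:2, so n(HNO3) = 0.208164 × 2/1 = 0.416328 mol.
Mass of HNO3 = 0.416328 mol × 63.018 g/mol = 26.2362 g.
Actual mass collected = 26.2362 g × 0.635 = 16.6600 g.

16.660 g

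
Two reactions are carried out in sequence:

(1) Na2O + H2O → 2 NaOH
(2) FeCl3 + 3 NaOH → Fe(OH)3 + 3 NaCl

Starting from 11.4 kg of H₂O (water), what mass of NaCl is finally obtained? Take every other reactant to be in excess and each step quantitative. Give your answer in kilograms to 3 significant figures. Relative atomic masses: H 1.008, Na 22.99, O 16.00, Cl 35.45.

74.0 kg

M(H2O) = 2(1.008) + 16.00 = 18.016 g/mol.
M(NaCl) = 22.99 + 35.45 = 58.44 g/mol.
11.4 kg = 11400 g.
n(H2O) = 11400 / 18.016 = 632.8 mol.
Step 1 gives a 1:2 ratio of H2O to NaOH, so n(NaOH) = 1266 mol.
In step 2 the NaOH:NaCl ratio is 3:3, so n(NaCl) = 1266 mol.
Mass of NaCl = 1266 × 58.44 = 73960 g = 74.0 kg.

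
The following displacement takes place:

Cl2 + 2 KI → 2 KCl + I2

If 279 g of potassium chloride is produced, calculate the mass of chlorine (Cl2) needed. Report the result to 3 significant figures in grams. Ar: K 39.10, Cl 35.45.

M(KCl) = 39.10 + 35.45 = 74.55 g/mol.
M(Cl2) = 2(35.45) = 70.90 g/mol.
n(KCl) = 279.0 g / 74.55 g/mol = 3.742 mol.
From the equation the KCl:Cl2 mole ratio is 2:1, so n(Cl2) = 3.742 × 1/2 = 1.871 mol.
Mass of Cl2 = 1.871 mol × 70.90 g/mol = 132.7 g.

133 g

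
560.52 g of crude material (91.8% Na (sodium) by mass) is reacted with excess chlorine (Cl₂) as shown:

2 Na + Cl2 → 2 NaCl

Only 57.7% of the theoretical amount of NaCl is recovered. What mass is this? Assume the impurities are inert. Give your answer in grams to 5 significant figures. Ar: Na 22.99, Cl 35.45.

754.71 g

Pure Na available = 560.52 g × 0.918 = 514.557 g.
M(Na) = 22.99 g/mol.
M(NaCl) = 22.99 + 35.45 = 58.44 g/mol.
n(Na) = 514.557 g / 22.99 g/mol = 22.3818 mol.
From the equation the Na:NaCl mole ratio is 2:2, so n(NaCl) = 22.3818 × 2/2 = 22.3818 mol.
Mass of NaCl = 22.3818 mol × 58.44 g/mol = 1307.99 g.
Actual mass collected = 1307.99 g × 0.577 = 754.711 g.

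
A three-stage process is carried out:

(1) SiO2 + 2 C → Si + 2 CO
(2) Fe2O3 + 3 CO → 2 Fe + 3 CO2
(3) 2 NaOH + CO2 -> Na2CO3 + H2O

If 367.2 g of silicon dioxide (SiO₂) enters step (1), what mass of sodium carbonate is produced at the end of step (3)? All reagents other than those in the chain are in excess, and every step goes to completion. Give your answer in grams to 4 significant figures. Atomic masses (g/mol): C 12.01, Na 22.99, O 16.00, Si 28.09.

1295 g

M(SiO2) = 28.09 + 2(16.00) = 60.09 g/mol.
M(Na2CO3) = 2(22.99) + 12.01 + 3(16.00) = 105.99 g/mol.
n(SiO2) = 367.2 / 60.09 = 6.1108 mol.
Reaction (1): SiO2→CO ratio 1:2 ⇒ n(CO) = 12.222 mol.
Reaction (2): CO→CO2 ratio 3:3 ⇒ n(CO2) = 12.222 mol.
Reaction (3): CO2→Na2CO3 ratio 1:1 ⇒ n(Na2CO3) = 12.222 mol.
Mass of Na2CO3 = 12.222 × 105.99 = 1295.4 g.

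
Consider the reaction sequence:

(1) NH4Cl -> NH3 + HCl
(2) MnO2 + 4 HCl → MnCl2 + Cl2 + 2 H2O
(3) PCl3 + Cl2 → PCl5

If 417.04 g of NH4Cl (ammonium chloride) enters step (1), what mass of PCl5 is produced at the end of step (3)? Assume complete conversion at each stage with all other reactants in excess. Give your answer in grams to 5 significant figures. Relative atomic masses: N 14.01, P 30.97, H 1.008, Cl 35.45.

M(NH4Cl) = 14.01 + 4(1.008) + 35.45 = 53.492 g/mol.
M(PCl5) = 30.97 + 5(35.45) = 208.22 g/mol.
n(NH4Cl) = 417.04 / 53.492 = 7.79631 mol.
Reaction (1): NH4Cl→HCl ratio 1:1 ⇒ n(HCl) = 7.79631 mol.
Reaction (2): HCl→Cl2 ratio 4:1 ⇒ n(Cl2) = 1.94908 mol.
Reaction (3): Cl2→PCl5 ratio 1:1 ⇒ n(PCl5) = 1.94908 mol.
Mass of PCl5 = 1.94908 × 208.22 = 405.837 g.

405.84 g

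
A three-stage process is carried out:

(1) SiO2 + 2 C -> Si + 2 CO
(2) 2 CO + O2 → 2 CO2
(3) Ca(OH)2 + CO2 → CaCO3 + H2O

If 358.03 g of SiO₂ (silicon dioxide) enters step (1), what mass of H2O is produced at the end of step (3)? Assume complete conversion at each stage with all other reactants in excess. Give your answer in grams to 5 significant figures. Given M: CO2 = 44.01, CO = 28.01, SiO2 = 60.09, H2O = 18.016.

214.69 g

n(SiO2) = 358.03 / 60.09 = 5.95823 mol.
Reaction (1): SiO2→CO ratio 1:2 ⇒ n(CO) = 11.9165 mol.
Reaction (2): CO→CO2 ratio 2:2 ⇒ n(CO2) = 11.9165 mol.
Reaction (3): CO2→H2O ratio 1:1 ⇒ n(H2O) = 11.9165 mol.
Mass of H2O = 11.9165 × 18.016 = 214.687 g.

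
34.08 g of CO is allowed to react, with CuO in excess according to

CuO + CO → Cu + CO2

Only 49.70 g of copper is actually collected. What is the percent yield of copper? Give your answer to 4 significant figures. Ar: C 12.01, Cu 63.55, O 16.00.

64.28 %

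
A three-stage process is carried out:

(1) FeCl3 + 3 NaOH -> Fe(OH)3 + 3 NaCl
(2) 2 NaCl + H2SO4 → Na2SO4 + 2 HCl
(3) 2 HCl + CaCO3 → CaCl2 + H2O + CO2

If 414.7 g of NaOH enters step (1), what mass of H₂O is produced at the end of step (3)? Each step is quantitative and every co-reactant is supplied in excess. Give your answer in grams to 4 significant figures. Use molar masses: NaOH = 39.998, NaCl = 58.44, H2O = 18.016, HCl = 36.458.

93.40 g

n(NaOH) = 414.7 / 39.998 = 10.368 mol.
Reaction (1): NaOH→NaCl ratio 3:3 ⇒ n(NaCl) = 10.368 mol.
Reaction (2): NaCl→HCl ratio 2:2 ⇒ n(HCl) = 10.368 mol.
Reaction (3): HCl→H2O ratio 2:1 ⇒ n(H2O) = 5.1840 mol.
Mass of H2O = 5.1840 × 18.016 = 93.395 g.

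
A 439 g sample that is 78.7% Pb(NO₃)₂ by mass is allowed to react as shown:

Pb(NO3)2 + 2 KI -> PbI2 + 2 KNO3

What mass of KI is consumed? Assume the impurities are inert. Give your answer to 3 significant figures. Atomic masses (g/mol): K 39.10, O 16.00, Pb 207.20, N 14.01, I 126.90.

346 g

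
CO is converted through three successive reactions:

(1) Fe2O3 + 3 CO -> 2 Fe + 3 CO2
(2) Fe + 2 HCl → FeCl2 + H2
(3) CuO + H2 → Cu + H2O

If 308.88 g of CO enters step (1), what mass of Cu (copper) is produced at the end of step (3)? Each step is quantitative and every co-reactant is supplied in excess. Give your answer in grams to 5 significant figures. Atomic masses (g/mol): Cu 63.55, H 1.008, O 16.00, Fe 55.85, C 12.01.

467.20 g

M(CO) = 12.01 + 16.00 = 28.01 g/mol.
M(Cu) = 63.55 g/mol.
n(CO) = 308.88 / 28.01 = 11.0275 mol.
Reaction (1): CO→Fe ratio 3:2 ⇒ n(Fe) = 7.35166 mol.
Reaction (2): Fe→H2 ratio 1:1 ⇒ n(H2) = 7.35166 mol.
Reaction (3): H2→Cu ratio 1:1 ⇒ n(Cu) = 7.35166 mol.
Mass of Cu = 7.35166 × 63.55 = 467.198 g.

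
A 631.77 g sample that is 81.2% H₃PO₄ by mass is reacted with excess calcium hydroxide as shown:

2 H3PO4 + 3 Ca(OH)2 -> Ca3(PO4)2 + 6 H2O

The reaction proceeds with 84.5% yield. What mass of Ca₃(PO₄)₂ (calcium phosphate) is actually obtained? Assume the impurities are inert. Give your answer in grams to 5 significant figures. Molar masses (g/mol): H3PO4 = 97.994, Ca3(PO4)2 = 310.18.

Pure H3PO4 available = 631.77 g × 0.812 = 512.997 g.
n(H3PO4) = 512.997 g / 97.994 g/mol = 5.23499 mol.
From the equation the H3PO4:Ca3(PO4)2 mole ratio is 2:1, so n(Ca3(PO4)2) = 5.23499 × 1/2 = 2.61749 mol.
Mass of Ca3(PO4)2 = 2.61749 mol × 310.18 g/mol = 811.894 g.
Actual mass collected = 811.894 g × 0.845 = 686.050 g.

686.05 g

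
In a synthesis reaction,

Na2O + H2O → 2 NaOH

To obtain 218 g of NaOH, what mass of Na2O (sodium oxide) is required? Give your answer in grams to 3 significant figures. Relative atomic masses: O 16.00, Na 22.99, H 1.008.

M(NaOH) = 22.99 + 16.00 + 1.008 = 39.998 g/mol.
M(Na2O) = 2(22.99) + 16.00 = 61.98 g/mol.
n(NaOH) = 218.0 g / 39.998 g/mol = 5.450 mol.
From the equation the NaOH:Na2O mole ratio is 2:1, so n(Na2O) = 5.450 × 1/2 = 2.725 mol.
Mass of Na2O = 2.725 mol × 61.98 g/mol = 168.9 g.

169 g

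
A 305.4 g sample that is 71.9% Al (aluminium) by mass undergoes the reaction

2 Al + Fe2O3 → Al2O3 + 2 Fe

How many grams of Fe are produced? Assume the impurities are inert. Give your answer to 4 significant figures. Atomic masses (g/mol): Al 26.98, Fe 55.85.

454.5 g

Mass of pure Al = 305.4 g × 0.719 = 219.58 g.
M(Al) = 26.98 g/mol.
M(Fe) = 55.85 g/mol.
n(Al) = 219.58 g / 26.98 g/mol = 8.1387 mol.
From the equation the Al:Fe mole ratio is 2:2, so n(Fe) = 8.1387 × 2/2 = 8.1387 mol.
Mass of Fe = 8.1387 mol × 55.85 g/mol = 454.55 g.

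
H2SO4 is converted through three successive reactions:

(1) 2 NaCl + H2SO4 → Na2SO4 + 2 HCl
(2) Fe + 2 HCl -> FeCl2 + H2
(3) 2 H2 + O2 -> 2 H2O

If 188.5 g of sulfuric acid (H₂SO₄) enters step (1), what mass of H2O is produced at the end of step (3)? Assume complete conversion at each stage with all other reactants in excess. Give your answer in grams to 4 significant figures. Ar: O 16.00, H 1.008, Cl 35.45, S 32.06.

M(H2SO4) = 2(1.008) + 32.06 + 4(16.00) = 98.076 g/mol.
M(H2O) = 2(1.008) + 16.00 = 18.016 g/mol.
n(H2SO4) = 188.5 / 98.076 = 1.9220 mol.
Reaction (1): H2SO4→HCl ratio 1:2 ⇒ n(HCl) = 3.8440 mol.
Reaction (2): HCl→H2 ratio 2:1 ⇒ n(H2) = 1.9220 mol.
Reaction (3): H2→H2O ratio 2:2 ⇒ n(H2O) = 1.9220 mol.
Mass of H2O = 1.9220 × 18.016 = 34.626 g.

34.63 g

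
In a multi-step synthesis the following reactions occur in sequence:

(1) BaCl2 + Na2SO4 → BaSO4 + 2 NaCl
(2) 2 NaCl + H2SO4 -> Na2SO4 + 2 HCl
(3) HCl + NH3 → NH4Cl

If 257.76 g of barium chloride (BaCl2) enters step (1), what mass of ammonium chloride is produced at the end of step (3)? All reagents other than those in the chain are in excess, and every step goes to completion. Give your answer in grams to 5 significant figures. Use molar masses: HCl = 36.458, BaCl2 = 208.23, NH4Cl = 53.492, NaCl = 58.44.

132.43 g

n(BaCl2) = 257.76 / 208.23 = 1.23786 mol.
Reaction (1): BaCl2→NaCl ratio 1:2 ⇒ n(NaCl) = 2.47572 mol.
Reaction (2): NaCl→HCl ratio 2:2 ⇒ n(HCl) = 2.47572 mol.
Reaction (3): HCl→NH4Cl ratio 1:1 ⇒ n(NH4Cl) = 2.47572 mol.
Mass of NH4Cl = 2.47572 × 53.492 = 132.431 g.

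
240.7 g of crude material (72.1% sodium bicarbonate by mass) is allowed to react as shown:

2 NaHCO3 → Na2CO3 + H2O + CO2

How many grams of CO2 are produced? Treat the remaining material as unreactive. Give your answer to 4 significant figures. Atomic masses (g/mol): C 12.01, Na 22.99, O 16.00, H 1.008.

45.46 g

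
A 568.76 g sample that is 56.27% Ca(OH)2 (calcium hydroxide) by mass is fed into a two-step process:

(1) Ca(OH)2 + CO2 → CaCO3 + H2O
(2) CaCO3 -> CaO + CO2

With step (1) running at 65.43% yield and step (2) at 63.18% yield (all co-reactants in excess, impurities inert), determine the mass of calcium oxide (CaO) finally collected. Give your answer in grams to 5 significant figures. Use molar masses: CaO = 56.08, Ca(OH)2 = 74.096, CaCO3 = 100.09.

Pure Ca(OH)2 = 568.76 × 0.5627 = 320.041 g.
n(Ca(OH)2) = 320.041 / 74.096 = 4.31928 mol.
Step 1 (Ca(OH)2:CaCO3 = 1:1): theoretical n(CaCO3) = 4.31928 mol; at 65.43% yield, n(CaCO3) = 2.82610 mol.
Step 2 (CaCO3:CaO = 1:1): theoretical n(CaO) = 2.82610 mol, so theoretical mass = 2.82610 × 56.08 = 158.488 g.
At 63.18% yield, actual mass of CaO = 158.488 × 0.6318 = 100.133 g.

100.13 g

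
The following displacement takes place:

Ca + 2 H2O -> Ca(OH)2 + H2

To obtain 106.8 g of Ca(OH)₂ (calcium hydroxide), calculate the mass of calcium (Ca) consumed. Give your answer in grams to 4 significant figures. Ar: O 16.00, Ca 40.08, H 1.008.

M(Ca(OH)2) = 40.08 + 2(16.00) + 2(1.008) = 74.096 g/mol.
M(Ca) = 40.08 g/mol.
n(Ca(OH)2) = 106.80 g / 74.096 g/mol = 1.4414 mol.
From the equation the Ca(OH)2:Ca mole ratio is 1:1, so n(Ca) = 1.4414 × 1/1 = 1.4414 mol.
Mass of Ca = 1.4414 mol × 40.08 g/mol = 57.770 g.

57.77 g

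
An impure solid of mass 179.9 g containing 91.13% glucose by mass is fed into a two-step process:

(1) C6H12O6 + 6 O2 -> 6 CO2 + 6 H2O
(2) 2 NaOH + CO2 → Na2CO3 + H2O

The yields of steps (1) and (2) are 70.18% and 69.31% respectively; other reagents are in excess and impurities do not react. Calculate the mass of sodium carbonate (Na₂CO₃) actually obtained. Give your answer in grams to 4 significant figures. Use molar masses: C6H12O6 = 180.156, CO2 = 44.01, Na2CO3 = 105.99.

Pure C6H12O6 = 179.9 × 0.9113 = 163.94 g.
n(C6H12O6) = 163.94 / 180.156 = 0.91001 mol.
Step 1 (C6H12O6:CO2 = 1:6): theoretical n(CO2) = 5.4600 mol; at 70.18% yield, n(CO2) = 3.8318 mol.
Step 2 (CO2:Na2CO3 = 1:1): theoretical n(Na2CO3) = 3.8318 mol, so theoretical mass = 3.8318 × 105.99 = 406.14 g.
At 69.31% yield, actual mass of Na2CO3 = 406.14 × 0.6931 = 281.49 g.

281.5 g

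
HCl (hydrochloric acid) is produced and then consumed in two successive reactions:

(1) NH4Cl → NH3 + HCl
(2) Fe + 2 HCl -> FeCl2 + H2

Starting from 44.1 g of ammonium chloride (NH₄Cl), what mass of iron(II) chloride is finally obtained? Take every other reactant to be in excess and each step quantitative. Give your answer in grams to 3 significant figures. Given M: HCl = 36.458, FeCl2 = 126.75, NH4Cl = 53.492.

52.2 g

n(NH4Cl) = 44.10 / 53.492 = 0.8244 mol.
Step 1 gives a 1:1 ratio of NH4Cl to HCl, so n(HCl) = 0.8244 mol.
In step 2 the HCl:FeCl2 ratio is 2:1, so n(FeCl2) = 0.4122 mol.
Mass of FeCl2 = 0.4122 × 126.75 = 52.25 g.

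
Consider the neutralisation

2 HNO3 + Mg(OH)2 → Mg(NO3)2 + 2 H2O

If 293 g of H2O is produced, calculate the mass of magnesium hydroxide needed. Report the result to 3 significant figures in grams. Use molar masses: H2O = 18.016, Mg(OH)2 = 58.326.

474 g

n(H2O) = 293.0 g / 18.016 g/mol = 16.26 mol.
From the equation the H2O:Mg(OH)2 mole ratio is 2:1, so n(Mg(OH)2) = 16.26 × 1/2 = 8.132 mol.
Mass of Mg(OH)2 = 8.132 mol × 58.326 g/mol = 474.3 g.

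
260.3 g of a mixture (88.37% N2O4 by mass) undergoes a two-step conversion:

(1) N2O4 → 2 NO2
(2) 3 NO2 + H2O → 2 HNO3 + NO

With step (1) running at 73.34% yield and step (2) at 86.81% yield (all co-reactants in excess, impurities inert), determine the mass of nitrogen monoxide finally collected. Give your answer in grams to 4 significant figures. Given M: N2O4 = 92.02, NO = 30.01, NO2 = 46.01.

Pure N2O4 = 260.3 × 0.8837 = 230.03 g.
n(N2O4) = 230.03 / 92.02 = 2.4998 mol.
Step 1 (N2O4:NO2 = 1:2): theoretical n(NO2) = 4.9995 mol; at 73.34% yield, n(NO2) = 3.6666 mol.
Step 2 (NO2:NO = 3:1): theoretical n(NO) = 1.2222 mol, so theoretical mass = 1.2222 × 30.01 = 36.679 g.
At 86.81% yield, actual mass of NO = 36.679 × 0.8681 = 31.841 g.

31.84 g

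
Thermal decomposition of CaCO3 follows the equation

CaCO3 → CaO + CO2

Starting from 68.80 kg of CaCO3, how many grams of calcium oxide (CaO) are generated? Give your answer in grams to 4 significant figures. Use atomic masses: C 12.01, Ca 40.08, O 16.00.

M(CaCO3) = 40.08 + 12.01 + 3(16.00) = 100.09 g/mol.
M(CaO) = 40.08 + 16.00 = 56.08 g/mol.
Convert: 68.80 kg = 68800 g.
n(CaCO3) = 68800 g / 100.09 g/mol = 687.38 mol.
From the equation the CaCO3:CaO mole ratio is 1:1, so n(CaO) = 687.38 × 1/1 = 687.38 mol.
Mass of CaO = 687.38 mol × 56.08 g/mol = 38548 g.

38550 g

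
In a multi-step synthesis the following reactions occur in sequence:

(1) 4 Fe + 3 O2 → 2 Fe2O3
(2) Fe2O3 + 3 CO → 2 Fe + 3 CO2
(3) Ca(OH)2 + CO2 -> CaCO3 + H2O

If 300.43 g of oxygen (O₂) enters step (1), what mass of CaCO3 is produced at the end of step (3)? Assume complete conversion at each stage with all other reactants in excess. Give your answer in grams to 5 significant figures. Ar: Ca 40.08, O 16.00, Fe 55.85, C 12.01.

1879.4 g

M(O2) = 2(16.00) = 32.00 g/mol.
M(CaCO3) = 40.08 + 12.01 + 3(16.00) = 100.09 g/mol.
n(O2) = 300.43 / 32.00 = 9.38844 mol.
Reaction (1): O2→Fe2O3 ratio 3:2 ⇒ n(Fe2O3) = 6.25896 mol.
Reaction (2): Fe2O3→CO2 ratio 1:3 ⇒ n(CO2) = 18.7769 mol.
Reaction (3): CO2→CaCO3 ratio 1:1 ⇒ n(CaCO3) = 18.7769 mol.
Mass of CaCO3 = 18.7769 × 100.09 = 1879.38 g.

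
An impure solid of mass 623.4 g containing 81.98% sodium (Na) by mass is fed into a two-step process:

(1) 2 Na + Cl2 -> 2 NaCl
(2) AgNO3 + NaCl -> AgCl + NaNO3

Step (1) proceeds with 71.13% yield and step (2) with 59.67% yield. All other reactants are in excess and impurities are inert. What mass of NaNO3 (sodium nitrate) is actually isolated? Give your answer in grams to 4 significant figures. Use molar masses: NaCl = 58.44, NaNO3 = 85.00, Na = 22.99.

Pure Na = 623.4 × 0.8198 = 511.06 g.
n(Na) = 511.06 / 22.99 = 22.230 mol.
Step 1 (Na:NaCl = 2:2): theoretical n(NaCl) = 22.230 mol; at 71.13% yield, n(NaCl) = 15.812 mol.
Step 2 (NaCl:NaNO3 = 1:1): theoretical n(NaNO3) = 15.812 mol, so theoretical mass = 15.812 × 85.00 = 1344.0 g.
At 59.67% yield, actual mass of NaNO3 = 1344.0 × 0.5967 = 801.98 g.

802.0 g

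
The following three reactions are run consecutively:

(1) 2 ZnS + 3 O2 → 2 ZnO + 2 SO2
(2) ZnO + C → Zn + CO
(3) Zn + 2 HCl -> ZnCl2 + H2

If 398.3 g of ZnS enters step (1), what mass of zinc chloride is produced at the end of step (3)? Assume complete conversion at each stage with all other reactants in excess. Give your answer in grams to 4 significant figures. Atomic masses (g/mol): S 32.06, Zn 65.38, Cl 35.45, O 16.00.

M(ZnS) = 65.38 + 32.06 = 97.44 g/mol.
M(ZnCl2) = 65.38 + 2(35.45) = 136.28 g/mol.
n(ZnS) = 398.3 / 97.44 = 4.0876 mol.
Reaction (1): ZnS→ZnO ratio 2:2 ⇒ n(ZnO) = 4.0876 mol.
Reaction (2): ZnO→Zn ratio 1:1 ⇒ n(Zn) = 4.0876 mol.
Reaction (3): Zn→ZnCl2 ratio 1:1 ⇒ n(ZnCl2) = 4.0876 mol.
Mass of ZnCl2 = 4.0876 × 136.28 = 557.06 g.

557.1 g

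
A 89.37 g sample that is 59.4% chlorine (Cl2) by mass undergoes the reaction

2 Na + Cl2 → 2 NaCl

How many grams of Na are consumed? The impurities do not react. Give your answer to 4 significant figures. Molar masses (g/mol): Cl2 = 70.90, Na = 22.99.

Mass of pure Cl2 = 89.37 g × 0.594 = 53.086 g.
n(Cl2) = 53.086 g / 70.90 g/mol = 0.74874 mol.
From the equation the Cl2:Na mole ratio is 1:2, so n(Na) = 0.74874 × 2/1 = 1.4975 mol.
Mass of Na = 1.4975 mol × 22.99 g/mol = 34.427 g.

34.43 g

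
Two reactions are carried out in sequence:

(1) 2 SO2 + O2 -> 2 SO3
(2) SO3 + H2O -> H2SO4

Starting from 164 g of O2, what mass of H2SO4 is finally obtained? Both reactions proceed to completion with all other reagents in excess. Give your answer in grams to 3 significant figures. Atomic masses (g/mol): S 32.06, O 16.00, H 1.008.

1010 g

M(O2) = 2(16.00) = 32.00 g/mol.
M(H2SO4) = 2(1.008) + 32.06 + 4(16.00) = 98.076 g/mol.
n(O2) = 164.0 / 32.00 = 5.125 mol.
Step 1 gives a 1:2 ratio of O2 to SO3, so n(SO3) = 10.25 mol.
In step 2 the SO3:H2SO4 ratio is 1:1, so n(H2SO4) = 10.25 mol.
Mass of H2SO4 = 10.25 × 98.076 = 1005 g.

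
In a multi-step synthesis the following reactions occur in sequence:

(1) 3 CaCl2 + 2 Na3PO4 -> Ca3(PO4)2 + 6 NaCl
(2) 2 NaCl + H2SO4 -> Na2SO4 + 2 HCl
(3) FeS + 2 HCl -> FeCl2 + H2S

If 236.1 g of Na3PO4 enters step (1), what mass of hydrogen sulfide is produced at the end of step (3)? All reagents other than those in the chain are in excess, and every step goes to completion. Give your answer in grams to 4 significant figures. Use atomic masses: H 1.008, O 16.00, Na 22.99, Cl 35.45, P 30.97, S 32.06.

73.61 g

M(Na3PO4) = 3(22.99) + 30.97 + 4(16.00) = 163.94 g/mol.
M(H2S) = 2(1.008) + 32.06 = 34.076 g/mol.
n(Na3PO4) = 236.1 / 163.94 = 1.4402 mol.
Reaction (1): Na3PO4→NaCl ratio 2:6 ⇒ n(NaCl) = 4.3205 mol.
Reaction (2): NaCl→HCl ratio 2:2 ⇒ n(HCl) = 4.3205 mol.
Reaction (3): HCl→H2S ratio 2:1 ⇒ n(H2S) = 2.1602 mol.
Mass of H2S = 2.1602 × 34.076 = 73.612 g.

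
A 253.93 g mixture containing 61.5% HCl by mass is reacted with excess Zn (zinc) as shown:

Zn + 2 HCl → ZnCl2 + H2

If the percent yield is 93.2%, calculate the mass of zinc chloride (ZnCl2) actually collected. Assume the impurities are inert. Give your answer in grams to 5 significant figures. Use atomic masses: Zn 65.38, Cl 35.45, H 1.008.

272.03 g

Pure HCl available = 253.93 g × 0.615 = 156.167 g.
M(HCl) = 1.008 + 35.45 = 36.458 g/mol.
M(ZnCl2) = 65.38 + 2(35.45) = 136.28 g/mol.
n(HCl) = 156.167 g / 36.458 g/mol = 4.28348 mol.
From the equation the HCl:ZnCl2 mole ratio is 2:1, so n(ZnCl2) = 4.28348 × 1/2 = 2.14174 mol.
Mass of ZnCl2 = 2.14174 mol × 136.28 g/mol = 291.876 g.
Actual mass collected = 291.876 g × 0.932 = 272.028 g.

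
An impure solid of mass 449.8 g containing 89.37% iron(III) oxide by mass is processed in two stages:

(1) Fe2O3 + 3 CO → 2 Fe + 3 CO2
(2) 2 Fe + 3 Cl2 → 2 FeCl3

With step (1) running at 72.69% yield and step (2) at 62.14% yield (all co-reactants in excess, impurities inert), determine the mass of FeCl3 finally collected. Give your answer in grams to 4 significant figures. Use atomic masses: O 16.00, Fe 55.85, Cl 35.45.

Pure Fe2O3 = 449.8 × 0.8937 = 401.99 g.
M(Fe2O3) = 2(55.85) + 3(16.00) = 159.70 g/mol.
M(FeCl3) = 55.85 + 3(35.45) = 162.20 g/mol.
n(Fe2O3) = 401.99 / 159.70 = 2.5171 mol.
Step 1 (Fe2O3:Fe = 1:2): theoretical n(Fe) = 5.0343 mol; at 72.69% yield, n(Fe) = 3.6594 mol.
Step 2 (Fe:FeCl3 = 2:2): theoretical n(FeCl3) = 3.6594 mol, so theoretical mass = 3.6594 × 162.20 = 593.56 g.
At 62.14% yield, actual mass of FeCl3 = 593.56 × 0.6214 = 368.84 g.

368.8 g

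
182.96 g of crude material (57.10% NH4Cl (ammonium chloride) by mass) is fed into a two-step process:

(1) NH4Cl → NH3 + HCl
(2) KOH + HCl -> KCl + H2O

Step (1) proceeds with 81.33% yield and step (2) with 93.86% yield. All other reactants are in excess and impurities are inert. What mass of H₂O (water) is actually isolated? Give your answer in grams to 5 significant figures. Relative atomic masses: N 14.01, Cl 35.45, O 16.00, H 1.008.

Pure NH4Cl = 182.96 × 0.5710 = 104.470 g.
M(NH4Cl) = 14.01 + 4(1.008) + 35.45 = 53.492 g/mol.
M(H2O) = 2(1.008) + 16.00 = 18.016 g/mol.
n(NH4Cl) = 104.470 / 53.492 = 1.95301 mol.
Step 1 (NH4Cl:HCl = 1:1): theoretical n(HCl) = 1.95301 mol; at 81.33% yield, n(HCl) = 1.58838 mol.
Step 2 (HCl:H2O = 1:1): theoretical n(H2O) = 1.58838 mol, so theoretical mass = 1.58838 × 18.016 = 28.6162 g.
At 93.86% yield, actual mass of H2O = 28.6162 × 0.9386 = 26.8592 g.

26.859 g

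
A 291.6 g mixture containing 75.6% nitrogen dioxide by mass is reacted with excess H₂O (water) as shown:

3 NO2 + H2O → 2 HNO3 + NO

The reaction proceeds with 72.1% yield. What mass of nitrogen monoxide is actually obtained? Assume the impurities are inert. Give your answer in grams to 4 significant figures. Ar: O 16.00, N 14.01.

34.56 g

Pure NO2 available = 291.6 g × 0.756 = 220.45 g.
M(NO2) = 14.01 + 2(16.00) = 46.01 g/mol.
M(NO) = 14.01 + 16.00 = 30.01 g/mol.
n(NO2) = 220.45 g / 46.01 g/mol = 4.7913 mol.
From the equation the NO2:NO mole ratio is 3:1, so n(NO) = 4.7913 × 1/3 = 1.5971 mol.
Mass of NO = 1.5971 mol × 30.01 g/mol = 47.929 g.
Actual mass collected = 47.929 g × 0.721 = 34.557 g.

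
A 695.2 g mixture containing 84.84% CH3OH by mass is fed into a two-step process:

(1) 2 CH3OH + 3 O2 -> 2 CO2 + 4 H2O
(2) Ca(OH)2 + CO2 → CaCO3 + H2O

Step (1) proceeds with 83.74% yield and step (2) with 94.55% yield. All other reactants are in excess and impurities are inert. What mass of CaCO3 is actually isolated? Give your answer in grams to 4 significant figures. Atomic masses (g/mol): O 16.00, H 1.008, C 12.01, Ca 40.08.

1459 g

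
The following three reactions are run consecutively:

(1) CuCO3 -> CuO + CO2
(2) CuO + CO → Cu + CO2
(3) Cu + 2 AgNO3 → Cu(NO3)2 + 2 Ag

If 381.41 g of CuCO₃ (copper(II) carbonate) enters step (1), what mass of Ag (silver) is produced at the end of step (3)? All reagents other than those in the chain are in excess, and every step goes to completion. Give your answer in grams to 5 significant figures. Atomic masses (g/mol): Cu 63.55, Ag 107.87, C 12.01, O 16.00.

M(CuCO3) = 63.55 + 12.01 + 3(16.00) = 123.56 g/mol.
M(Ag) = 107.87 g/mol.
n(CuCO3) = 381.41 / 123.56 = 3.08684 mol.
Reaction (1): CuCO3→CuO ratio 1:1 ⇒ n(CuO) = 3.08684 mol.
Reaction (2): CuO→Cu ratio 1:1 ⇒ n(Cu) = 3.08684 mol.
Reaction (3): Cu→Ag ratio 1:2 ⇒ n(Ag) = 6.17368 mol.
Mass of Ag = 6.17368 × 107.87 = 665.955 g.

665.95 g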